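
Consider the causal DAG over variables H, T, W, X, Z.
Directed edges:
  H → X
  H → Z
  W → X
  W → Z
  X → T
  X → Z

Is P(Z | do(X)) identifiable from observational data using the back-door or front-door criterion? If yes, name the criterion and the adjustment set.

desc(X)\{X}={T,Z}; candidates ⊆ {H,W}.
size 0: {}; under {} X still reaches {H,W,Z} ∋ Z.
size 1: {H}, {W}; under {H} X still reaches {W,Z} ∋ Z.
{H,W}: X⊥Z given {H,W} in G with X→· removed — back-door holds.
P(Z|do(X)) = Σ_{H,W} P(Z|X,H,W)·P(H,W).

P(Z|do(X)): backdoor, adjust for {H, W}.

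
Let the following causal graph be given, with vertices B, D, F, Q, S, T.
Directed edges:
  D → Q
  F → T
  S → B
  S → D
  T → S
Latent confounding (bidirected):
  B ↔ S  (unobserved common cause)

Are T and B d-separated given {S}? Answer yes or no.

No — T and B are d-connected given {S}.

Bayes-Ball from T | {S} reaches {B,F}.
B ∈ reach(T|{S}) ⇒ T ⊥̸ B | {S}.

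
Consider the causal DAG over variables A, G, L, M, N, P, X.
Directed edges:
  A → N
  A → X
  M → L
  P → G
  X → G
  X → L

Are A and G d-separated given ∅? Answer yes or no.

No — A and G are d-connected given ∅.

Bayes-Ball from A | ∅ reaches {G,L,N,X}.
G ∈ reach(A|∅) ⇒ A ⊥̸ G | ∅.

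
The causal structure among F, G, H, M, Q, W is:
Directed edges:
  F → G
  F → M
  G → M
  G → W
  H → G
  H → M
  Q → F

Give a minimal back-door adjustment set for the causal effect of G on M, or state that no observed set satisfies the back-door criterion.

G→M: minimal back-door set {F, H}.

desc(G)\{G}={M,W}; candidates ⊆ {F,H,Q}.
size 0: {}; under {} G still reaches {F,H,M,Q} ∋ M.
size 1: {F}, {H}, {Q}; under {F} G still reaches {H,M} ∋ M.
{F,H}: G⊥M given {F,H} in G with G→· removed — back-door holds.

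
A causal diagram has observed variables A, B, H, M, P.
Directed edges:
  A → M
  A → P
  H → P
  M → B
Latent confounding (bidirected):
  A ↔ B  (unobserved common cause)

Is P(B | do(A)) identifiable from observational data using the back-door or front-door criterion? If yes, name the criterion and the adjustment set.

P(B|do(A)): frontdoor, adjust for {M}.

desc(A)\{A}={B,M,P}; candidates ⊆ {H}.
A↔B: latent back-door arc(s) into A.
size 0: {}; under {} A still reaches {B} ∋ B.
size 1: {H}; under {H} A still reaches {B} ∋ B.
A↔B cannot be blocked by any observed set — no back-door set.
{M}: (i) intercepts every directed A→B path; (ii) no back-door A→{M}; (iii) {A} blocks every back-door {M}→B. Front-door holds.
P(B|do(A)) = Σ_{M} P(M|A) Σ_{A'} P(B|M,A')P(A').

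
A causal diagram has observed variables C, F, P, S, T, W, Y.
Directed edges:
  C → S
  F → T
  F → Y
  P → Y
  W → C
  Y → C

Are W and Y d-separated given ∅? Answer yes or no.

Bayes-Ball from W | ∅ reaches {C,S}.
Y ∉ reach(W|∅) ⇒ W ⊥ Y | ∅.

Yes — W ⊥ Y | ∅.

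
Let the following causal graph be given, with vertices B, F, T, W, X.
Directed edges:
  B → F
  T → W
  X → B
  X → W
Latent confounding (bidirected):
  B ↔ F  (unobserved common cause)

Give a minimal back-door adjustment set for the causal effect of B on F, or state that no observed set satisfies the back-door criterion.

B→F: no observed back-door set.

desc(B)\{B}={F}; candidates ⊆ {T,W,X}.
B↔F: latent back-door arc(s) into B.
size 0: {}; under {} B still reaches {F,W,X} ∋ F.
size 1: {T}, {W}, {X}; under {T} B still reaches {F,W,X} ∋ F.
size 2: {T,W}, {T,X}, {W,X}; under {T,W} B still reaches {F,X} ∋ F.
B↔F cannot be blocked by any observed set — no back-door set.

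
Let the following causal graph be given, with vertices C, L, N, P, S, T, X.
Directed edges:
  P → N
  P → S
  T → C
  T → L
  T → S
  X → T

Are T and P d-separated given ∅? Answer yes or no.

Bayes-Ball from T | ∅ reaches {C,L,S,X}.
P ∉ reach(T|∅) ⇒ T ⊥ P | ∅.

Yes — T ⊥ P | ∅.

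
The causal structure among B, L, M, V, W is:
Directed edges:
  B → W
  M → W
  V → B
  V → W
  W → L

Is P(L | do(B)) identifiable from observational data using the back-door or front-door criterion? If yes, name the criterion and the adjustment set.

P(L|do(B)): backdoor, adjust for {V}.

desc(B)\{B}={L,W}; candidates ⊆ {M,V}.
size 0: {}; under {} B still reaches {L,V,W} ∋ L.
{V}: B⊥L given {V} in G with B→· removed — back-door holds.
P(L|do(B)) = Σ_{V} P(L|B,V)·P(V).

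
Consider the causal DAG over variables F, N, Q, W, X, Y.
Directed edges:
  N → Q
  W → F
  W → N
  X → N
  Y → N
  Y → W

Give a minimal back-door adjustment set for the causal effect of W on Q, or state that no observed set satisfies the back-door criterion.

W→Q: minimal back-door set {Y}.

desc(W)\{W}={F,N,Q}; candidates ⊆ {X,Y}.
size 0: {}; under {} W still reaches {N,Q,Y} ∋ Q.
{Y}: W⊥Q given {Y} in G with W→· removed — back-door holds.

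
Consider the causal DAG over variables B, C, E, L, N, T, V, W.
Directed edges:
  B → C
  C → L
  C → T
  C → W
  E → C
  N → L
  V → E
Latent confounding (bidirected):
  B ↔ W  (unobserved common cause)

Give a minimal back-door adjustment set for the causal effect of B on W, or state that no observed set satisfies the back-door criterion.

B→W: no observed back-door set.

desc(B)\{B}={C,L,T,W}; candidates ⊆ {E,N,V}.
B↔W: latent back-door arc(s) into B.
size 0: {}; under {} B still reaches {W} ∋ W.
size 1: {E}, {N}, {V}; under {E} B still reaches {W} ∋ W.
size 2: {E,N}, {E,V}, {N,V}; under {E,N} B still reaches {W} ∋ W.
B↔W cannot be blocked by any observed set — no back-door set.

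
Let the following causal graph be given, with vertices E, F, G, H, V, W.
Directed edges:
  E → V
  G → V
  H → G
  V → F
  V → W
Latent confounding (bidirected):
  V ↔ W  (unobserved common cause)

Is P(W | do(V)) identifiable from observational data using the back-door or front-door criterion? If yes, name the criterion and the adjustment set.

P(W|do(V)): not identifiable (no BD/FD set).

desc(V)\{V}={F,W}; candidates ⊆ {E,G,H}.
V↔W: latent back-door arc(s) into V.
size 0: {}; under {} V still reaches {E,G,H,W} ∋ W.
size 1: {E}, {G}, {H}; under {E} V still reaches {G,H,W} ∋ W.
size 2: {E,G}, {E,H}, {G,H}; under {E,G} V still reaches {W} ∋ W.
V↔W cannot be blocked by any observed set — no back-door set.
No mediator lies on a directed V→…→W path.
Neither criterion identifies P(W|do(V)) in this graph.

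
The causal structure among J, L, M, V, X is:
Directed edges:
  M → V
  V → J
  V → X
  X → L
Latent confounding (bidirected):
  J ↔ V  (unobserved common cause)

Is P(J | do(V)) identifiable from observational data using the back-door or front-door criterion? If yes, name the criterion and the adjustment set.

P(J|do(V)): not identifiable (no BD/FD set).

desc(V)\{V}={J,L,X}; candidates ⊆ {M}.
V↔J: latent back-door arc(s) into V.
size 0: {}; under {} V still reaches {J,M} ∋ J.
size 1: {M}; under {M} V still reaches {J} ∋ J.
V↔J cannot be blocked by any observed set — no back-door set.
No mediator lies on a directed V→…→J path.
Neither criterion identifies P(J|do(V)) in this graph.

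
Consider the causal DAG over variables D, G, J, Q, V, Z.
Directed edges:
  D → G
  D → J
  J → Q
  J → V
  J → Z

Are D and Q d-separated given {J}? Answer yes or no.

Yes — D ⊥ Q | {J}.

Bayes-Ball from D | {J} reaches {G}.
Q ∉ reach(D|{J}) ⇒ D ⊥ Q | {J}.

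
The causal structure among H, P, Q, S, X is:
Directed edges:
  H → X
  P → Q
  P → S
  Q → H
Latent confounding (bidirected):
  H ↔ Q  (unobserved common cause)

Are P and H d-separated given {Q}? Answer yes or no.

No — P and H are d-connected given {Q}.

Bayes-Ball from P | {Q} reaches {H,S,X}.
H ∈ reach(P|{Q}) ⇒ P ⊥̸ H | {Q}.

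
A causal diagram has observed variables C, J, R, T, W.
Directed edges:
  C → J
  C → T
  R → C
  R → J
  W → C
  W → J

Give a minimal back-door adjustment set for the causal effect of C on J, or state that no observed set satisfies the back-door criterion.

desc(C)\{C}={J,T}; candidates ⊆ {R,W}.
size 0: {}; under {} C still reaches {J,R,W} ∋ J.
size 1: {R}, {W}; under {R} C still reaches {J,W} ∋ J.
{R,W}: C⊥J given {R,W} in G with C→· removed — back-door holds.

C→J: minimal back-door set {R, W}.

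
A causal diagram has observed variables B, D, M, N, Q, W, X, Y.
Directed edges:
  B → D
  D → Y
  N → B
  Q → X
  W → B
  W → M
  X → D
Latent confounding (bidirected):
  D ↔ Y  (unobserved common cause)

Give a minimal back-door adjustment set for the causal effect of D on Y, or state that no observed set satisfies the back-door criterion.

desc(D)\{D}={Y}; candidates ⊆ {B,M,N,Q,W,X}.
D↔Y: latent back-door arc(s) into D.
size 0: {}; under {} D still reaches {B,M,N,Q,W,X,Y} ∋ Y.
size 1: {B}, {M}, {N} …(+3); under {B} D still reaches {Q,X,Y} ∋ Y.
size 2: {B,M}, {B,N}, {B,Q} …(+12); under {B,M} D still reaches {Q,X,Y} ∋ Y.
D↔Y cannot be blocked by any observed set — no back-door set.

D→Y: no observed back-door set.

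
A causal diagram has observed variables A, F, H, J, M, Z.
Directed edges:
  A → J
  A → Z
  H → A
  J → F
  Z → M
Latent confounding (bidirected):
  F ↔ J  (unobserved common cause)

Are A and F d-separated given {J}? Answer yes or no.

Bayes-Ball from A | {J} reaches {F,H,M,Z}.
F ∈ reach(A|{J}) ⇒ A ⊥̸ F | {J}.

No — A and F are d-connected given {J}.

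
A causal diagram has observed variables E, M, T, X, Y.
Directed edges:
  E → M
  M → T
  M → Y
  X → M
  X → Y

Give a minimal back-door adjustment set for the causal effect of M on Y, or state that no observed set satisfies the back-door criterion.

M→Y: minimal back-door set {X}.

desc(M)\{M}={T,Y}; candidates ⊆ {E,X}.
size 0: {}; under {} M still reaches {E,X,Y} ∋ Y.
{X}: M⊥Y given {X} in G with M→· removed — back-door holds.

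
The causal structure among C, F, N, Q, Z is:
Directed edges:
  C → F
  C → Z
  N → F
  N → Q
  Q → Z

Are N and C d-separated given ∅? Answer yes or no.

Yes — N ⊥ C | ∅.

Bayes-Ball from N | ∅ reaches {F,Q,Z}.
C ∉ reach(N|∅) ⇒ N ⊥ C | ∅.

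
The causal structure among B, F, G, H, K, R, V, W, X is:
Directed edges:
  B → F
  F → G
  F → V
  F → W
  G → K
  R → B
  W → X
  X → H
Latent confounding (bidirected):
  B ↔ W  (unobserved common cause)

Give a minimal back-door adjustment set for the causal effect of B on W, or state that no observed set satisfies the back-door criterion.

desc(B)\{B}={F,G,H,K,V,W,X}; candidates ⊆ {R}.
B↔W: latent back-door arc(s) into B.
size 0: {}; under {} B still reaches {H,R,W,X} ∋ W.
size 1: {R}; under {R} B still reaches {H,W,X} ∋ W.
B↔W cannot be blocked by any observed set — no back-door set.

B→W: no observed back-door set.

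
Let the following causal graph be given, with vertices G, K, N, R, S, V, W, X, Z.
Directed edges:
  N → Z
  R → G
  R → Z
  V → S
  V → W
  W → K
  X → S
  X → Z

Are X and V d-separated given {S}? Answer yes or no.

No — X and V are d-connected given {S}.

Bayes-Ball from X | {S} reaches {K,V,W,Z}.
V ∈ reach(X|{S}) ⇒ X ⊥̸ V | {S}.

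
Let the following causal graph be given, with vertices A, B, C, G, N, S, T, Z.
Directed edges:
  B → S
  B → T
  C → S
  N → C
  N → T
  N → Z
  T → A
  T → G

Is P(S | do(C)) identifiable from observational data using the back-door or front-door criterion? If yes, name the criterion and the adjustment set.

desc(C)\{C}={S}; candidates ⊆ {A,B,G,N,T,Z}.
∅: C⊥S given ∅ in G with C→· removed — back-door holds.
P(S|do(C)) = P(S|C) — no adjustment needed.

P(S|do(C)): backdoor, adjust for ∅.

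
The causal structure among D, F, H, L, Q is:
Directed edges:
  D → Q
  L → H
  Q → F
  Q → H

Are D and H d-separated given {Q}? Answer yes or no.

Yes — D ⊥ H | {Q}.

Bayes-Ball from D | {Q} reaches ∅.
H ∉ reach(D|{Q}) ⇒ D ⊥ H | {Q}.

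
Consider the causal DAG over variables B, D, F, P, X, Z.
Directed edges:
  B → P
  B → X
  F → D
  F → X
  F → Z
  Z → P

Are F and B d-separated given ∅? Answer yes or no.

Yes — F ⊥ B | ∅.

Bayes-Ball from F | ∅ reaches {D,P,X,Z}.
B ∉ reach(F|∅) ⇒ F ⊥ B | ∅.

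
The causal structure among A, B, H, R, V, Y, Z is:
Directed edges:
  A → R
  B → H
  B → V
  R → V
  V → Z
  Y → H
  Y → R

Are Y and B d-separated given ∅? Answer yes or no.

Bayes-Ball from Y | ∅ reaches {H,R,V,Z}.
B ∉ reach(Y|∅) ⇒ Y ⊥ B | ∅.

Yes — Y ⊥ B | ∅.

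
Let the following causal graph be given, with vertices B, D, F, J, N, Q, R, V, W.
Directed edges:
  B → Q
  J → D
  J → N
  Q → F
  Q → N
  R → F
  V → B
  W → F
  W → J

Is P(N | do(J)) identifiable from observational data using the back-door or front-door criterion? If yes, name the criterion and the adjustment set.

desc(J)\{J}={D,N}; candidates ⊆ {B,F,Q,R,V,W}.
∅: J⊥N given ∅ in G with J→· removed — back-door holds.
P(N|do(J)) = P(N|J) — no adjustment needed.

P(N|do(J)): backdoor, adjust for ∅.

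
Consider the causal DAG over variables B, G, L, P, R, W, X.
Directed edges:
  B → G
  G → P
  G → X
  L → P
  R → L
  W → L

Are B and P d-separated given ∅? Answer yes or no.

Bayes-Ball from B | ∅ reaches {G,P,X}.
P ∈ reach(B|∅) ⇒ B ⊥̸ P | ∅.

No — B and P are d-connected given ∅.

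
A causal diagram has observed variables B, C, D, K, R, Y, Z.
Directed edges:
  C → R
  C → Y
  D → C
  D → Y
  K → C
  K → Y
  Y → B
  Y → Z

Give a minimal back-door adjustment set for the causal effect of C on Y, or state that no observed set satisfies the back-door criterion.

desc(C)\{C}={B,R,Y,Z}; candidates ⊆ {D,K}.
size 0: {}; under {} C still reaches {B,D,K,Y,Z} ∋ Y.
size 1: {D}, {K}; under {D} C still reaches {B,K,Y,Z} ∋ Y.
{D,K}: C⊥Y given {D,K} in G with C→· removed — back-door holds.

C→Y: minimal back-door set {D, K}.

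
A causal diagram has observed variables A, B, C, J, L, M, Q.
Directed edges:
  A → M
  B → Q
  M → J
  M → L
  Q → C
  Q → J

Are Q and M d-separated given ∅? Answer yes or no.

Bayes-Ball from Q | ∅ reaches {B,C,J}.
M ∉ reach(Q|∅) ⇒ Q ⊥ M | ∅.

Yes — Q ⊥ M | ∅.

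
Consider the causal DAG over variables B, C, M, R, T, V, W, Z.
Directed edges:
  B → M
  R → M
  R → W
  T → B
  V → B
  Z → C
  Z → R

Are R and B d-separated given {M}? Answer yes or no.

Bayes-Ball from R | {M} reaches {B,C,T,V,W,Z}.
B ∈ reach(R|{M}) ⇒ R ⊥̸ B | {M}.

No — R and B are d-connected given {M}.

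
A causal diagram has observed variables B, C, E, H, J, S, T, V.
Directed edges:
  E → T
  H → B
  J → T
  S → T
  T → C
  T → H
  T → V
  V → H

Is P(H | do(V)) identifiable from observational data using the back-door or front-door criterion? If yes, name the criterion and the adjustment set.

desc(V)\{V}={B,H}; candidates ⊆ {C,E,J,S,T}.
size 0: {}; under {} V still reaches {B,C,E,H,J,S,T} ∋ H.
{T}: V⊥H given {T} in G with V→· removed — back-door holds.
P(H|do(V)) = Σ_{T} P(H|V,T)·P(T).

P(H|do(V)): backdoor, adjust for {T}.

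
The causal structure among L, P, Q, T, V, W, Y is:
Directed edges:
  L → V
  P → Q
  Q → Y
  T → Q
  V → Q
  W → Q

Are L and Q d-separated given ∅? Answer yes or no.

No — L and Q are d-connected given ∅.

Bayes-Ball from L | ∅ reaches {Q,V,Y}.
Q ∈ reach(L|∅) ⇒ L ⊥̸ Q | ∅.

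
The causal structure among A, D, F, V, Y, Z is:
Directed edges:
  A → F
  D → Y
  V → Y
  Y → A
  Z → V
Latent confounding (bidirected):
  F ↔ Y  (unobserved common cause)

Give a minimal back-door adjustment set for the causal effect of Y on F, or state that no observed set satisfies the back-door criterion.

Y→F: no observed back-door set.

desc(Y)\{Y}={A,F}; candidates ⊆ {D,V,Z}.
Y↔F: latent back-door arc(s) into Y.
size 0: {}; under {} Y still reaches {D,F,V,Z} ∋ F.
size 1: {D}, {V}, {Z}; under {D} Y still reaches {F,V,Z} ∋ F.
size 2: {D,V}, {D,Z}, {V,Z}; under {D,V} Y still reaches {F} ∋ F.
Y↔F cannot be blocked by any observed set — no back-door set.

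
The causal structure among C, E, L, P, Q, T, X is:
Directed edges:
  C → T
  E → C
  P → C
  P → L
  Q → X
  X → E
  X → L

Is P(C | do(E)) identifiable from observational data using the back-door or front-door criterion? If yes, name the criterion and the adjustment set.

P(C|do(E)): backdoor, adjust for ∅.

desc(E)\{E}={C,T}; candidates ⊆ {L,P,Q,X}.
∅: E⊥C given ∅ in G with E→· removed — back-door holds.
P(C|do(E)) = P(C|E) — no adjustment needed.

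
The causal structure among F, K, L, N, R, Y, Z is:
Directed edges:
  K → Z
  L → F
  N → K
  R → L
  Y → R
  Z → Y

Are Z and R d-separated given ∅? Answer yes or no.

Bayes-Ball from Z | ∅ reaches {F,K,L,N,R,Y}.
R ∈ reach(Z|∅) ⇒ Z ⊥̸ R | ∅.

No — Z and R are d-connected given ∅.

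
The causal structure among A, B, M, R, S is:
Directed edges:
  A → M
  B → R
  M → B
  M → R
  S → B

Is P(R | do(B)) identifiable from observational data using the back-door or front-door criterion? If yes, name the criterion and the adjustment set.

desc(B)\{B}={R}; candidates ⊆ {A,M,S}.
size 0: {}; under {} B still reaches {A,M,R,S} ∋ R.
{M}: B⊥R given {M} in G with B→· removed — back-door holds.
P(R|do(B)) = Σ_{M} P(R|B,M)·P(M).

P(R|do(B)): backdoor, adjust for {M}.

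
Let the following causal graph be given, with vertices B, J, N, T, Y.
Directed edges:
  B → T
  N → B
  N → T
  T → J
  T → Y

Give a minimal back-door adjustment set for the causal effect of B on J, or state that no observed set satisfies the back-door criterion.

B→J: minimal back-door set {N}.

desc(B)\{B}={J,T,Y}; candidates ⊆ {N}.
size 0: {}; under {} B still reaches {J,N,T,Y} ∋ J.
{N}: B⊥J given {N} in G with B→· removed — back-door holds.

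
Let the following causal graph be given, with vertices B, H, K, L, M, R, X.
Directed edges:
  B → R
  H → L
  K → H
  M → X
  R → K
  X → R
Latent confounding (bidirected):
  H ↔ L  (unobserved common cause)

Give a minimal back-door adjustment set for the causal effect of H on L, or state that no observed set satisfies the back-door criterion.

H→L: no observed back-door set.

desc(H)\{H}={L}; candidates ⊆ {B,K,M,R,X}.
H↔L: latent back-door arc(s) into H.
size 0: {}; under {} H still reaches {B,K,L,M,R,X} ∋ L.
size 1: {B}, {K}, {M} …(+2); under {B} H still reaches {K,L,M,R,X} ∋ L.
size 2: {B,K}, {B,M}, {B,R} …(+7); under {B,K} H still reaches {L} ∋ L.
H↔L cannot be blocked by any observed set — no back-door set.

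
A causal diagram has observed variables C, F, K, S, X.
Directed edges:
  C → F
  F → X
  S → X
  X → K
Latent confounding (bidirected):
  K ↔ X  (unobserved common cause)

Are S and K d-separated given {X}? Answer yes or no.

Bayes-Ball from S | {X} reaches {C,F,K}.
K ∈ reach(S|{X}) ⇒ S ⊥̸ K | {X}.

No — S and K are d-connected given {X}.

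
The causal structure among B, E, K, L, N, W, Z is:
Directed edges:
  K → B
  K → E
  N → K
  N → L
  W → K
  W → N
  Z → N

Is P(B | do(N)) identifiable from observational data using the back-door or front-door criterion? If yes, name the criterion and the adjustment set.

P(B|do(N)): backdoor, adjust for {W}.

desc(N)\{N}={B,E,K,L}; candidates ⊆ {W,Z}.
size 0: {}; under {} N still reaches {B,E,K,W,Z} ∋ B.
{W}: N⊥B given {W} in G with N→· removed — back-door holds.
P(B|do(N)) = Σ_{W} P(B|N,W)·P(W).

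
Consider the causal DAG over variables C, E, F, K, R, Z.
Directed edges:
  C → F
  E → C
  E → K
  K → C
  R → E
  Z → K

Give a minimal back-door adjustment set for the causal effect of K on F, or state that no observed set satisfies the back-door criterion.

desc(K)\{K}={C,F}; candidates ⊆ {E,R,Z}.
size 0: {}; under {} K still reaches {C,E,F,R,Z} ∋ F.
{E}: K⊥F given {E} in G with K→· removed — back-door holds.

K→F: minimal back-door set {E}.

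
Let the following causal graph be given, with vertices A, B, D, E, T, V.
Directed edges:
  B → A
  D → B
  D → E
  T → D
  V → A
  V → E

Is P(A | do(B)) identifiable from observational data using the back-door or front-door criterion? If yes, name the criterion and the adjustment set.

P(A|do(B)): backdoor, adjust for ∅.

desc(B)\{B}={A}; candidates ⊆ {D,E,T,V}.
∅: B⊥A given ∅ in G with B→· removed — back-door holds.
P(A|do(B)) = P(A|B) — no adjustment needed.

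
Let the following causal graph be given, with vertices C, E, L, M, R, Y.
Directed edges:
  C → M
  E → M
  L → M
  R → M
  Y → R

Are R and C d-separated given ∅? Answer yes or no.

Bayes-Ball from R | ∅ reaches {M,Y}.
C ∉ reach(R|∅) ⇒ R ⊥ C | ∅.

Yes — R ⊥ C | ∅.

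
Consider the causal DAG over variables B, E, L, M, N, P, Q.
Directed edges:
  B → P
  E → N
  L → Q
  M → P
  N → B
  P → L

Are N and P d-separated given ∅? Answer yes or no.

Bayes-Ball from N | ∅ reaches {B,E,L,P,Q}.
P ∈ reach(N|∅) ⇒ N ⊥̸ P | ∅.

No — N and P are d-connected given ∅.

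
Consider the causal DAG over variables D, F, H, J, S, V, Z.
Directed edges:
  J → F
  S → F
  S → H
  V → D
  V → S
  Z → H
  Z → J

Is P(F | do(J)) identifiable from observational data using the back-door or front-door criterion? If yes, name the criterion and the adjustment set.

desc(J)\{J}={F}; candidates ⊆ {D,H,S,V,Z}.
∅: J⊥F given ∅ in G with J→· removed — back-door holds.
P(F|do(J)) = P(F|J) — no adjustment needed.

P(F|do(J)): backdoor, adjust for ∅.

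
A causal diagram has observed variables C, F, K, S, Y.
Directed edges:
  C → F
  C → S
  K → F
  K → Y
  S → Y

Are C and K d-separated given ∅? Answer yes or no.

Yes — C ⊥ K | ∅.

Bayes-Ball from C | ∅ reaches {F,S,Y}.
K ∉ reach(C|∅) ⇒ C ⊥ K | ∅.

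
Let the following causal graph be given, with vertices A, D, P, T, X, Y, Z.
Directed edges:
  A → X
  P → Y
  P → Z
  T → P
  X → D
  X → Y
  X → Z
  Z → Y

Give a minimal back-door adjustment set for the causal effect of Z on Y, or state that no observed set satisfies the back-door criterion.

Z→Y: minimal back-door set {P, X}.

desc(Z)\{Z}={Y}; candidates ⊆ {A,D,P,T,X}.
size 0: {}; under {} Z still reaches {A,D,P,T,X,Y} ∋ Y.
size 1: {A}, {D}, {P} …(+2); under {A} Z still reaches {D,P,T,X,Y} ∋ Y.
{P,X}: Z⊥Y given {P,X} in G with Z→· removed — back-door holds.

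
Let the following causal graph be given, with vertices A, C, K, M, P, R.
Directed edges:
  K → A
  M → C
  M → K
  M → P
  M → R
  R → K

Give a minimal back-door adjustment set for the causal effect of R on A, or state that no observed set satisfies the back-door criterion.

desc(R)\{R}={A,K}; candidates ⊆ {C,M,P}.
size 0: {}; under {} R still reaches {A,C,K,M,P} ∋ A.
{M}: R⊥A given {M} in G with R→· removed — back-door holds.

R→A: minimal back-door set {M}.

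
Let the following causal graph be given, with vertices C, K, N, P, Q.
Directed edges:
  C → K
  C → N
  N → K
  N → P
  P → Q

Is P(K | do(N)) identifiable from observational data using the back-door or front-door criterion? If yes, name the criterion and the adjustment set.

desc(N)\{N}={K,P,Q}; candidates ⊆ {C}.
size 0: {}; under {} N still reaches {C,K} ∋ K.
{C}: N⊥K given {C} in G with N→· removed — back-door holds.
P(K|do(N)) = Σ_{C} P(K|N,C)·P(C).

P(K|do(N)): backdoor, adjust for {C}.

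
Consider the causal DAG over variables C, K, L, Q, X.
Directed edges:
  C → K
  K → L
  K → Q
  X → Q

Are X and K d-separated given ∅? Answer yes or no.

Bayes-Ball from X | ∅ reaches {Q}.
K ∉ reach(X|∅) ⇒ X ⊥ K | ∅.

Yes — X ⊥ K | ∅.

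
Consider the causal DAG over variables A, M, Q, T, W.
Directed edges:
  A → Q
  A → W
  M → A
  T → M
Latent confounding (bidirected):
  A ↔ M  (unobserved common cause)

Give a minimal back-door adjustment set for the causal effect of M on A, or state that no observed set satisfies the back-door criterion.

desc(M)\{M}={A,Q,W}; candidates ⊆ {T}.
M↔A: latent back-door arc(s) into M.
size 0: {}; under {} M still reaches {A,Q,T,W} ∋ A.
size 1: {T}; under {T} M still reaches {A,Q,W} ∋ A.
M↔A cannot be blocked by any observed set — no back-door set.

M→A: no observed back-door set.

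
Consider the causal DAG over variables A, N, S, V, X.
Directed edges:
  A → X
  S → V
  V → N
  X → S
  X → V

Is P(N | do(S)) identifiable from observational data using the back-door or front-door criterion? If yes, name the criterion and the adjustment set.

P(N|do(S)): backdoor, adjust for {X}.

desc(S)\{S}={N,V}; candidates ⊆ {A,X}.
size 0: {}; under {} S still reaches {A,N,V,X} ∋ N.
{X}: S⊥N given {X} in G with S→· removed — back-door holds.
P(N|do(S)) = Σ_{X} P(N|S,X)·P(X).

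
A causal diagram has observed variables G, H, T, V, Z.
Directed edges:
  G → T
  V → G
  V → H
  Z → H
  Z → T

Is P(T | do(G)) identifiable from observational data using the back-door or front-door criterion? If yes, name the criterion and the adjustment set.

desc(G)\{G}={T}; candidates ⊆ {H,V,Z}.
∅: G⊥T given ∅ in G with G→· removed — back-door holds.
P(T|do(G)) = P(T|G) — no adjustment needed.

P(T|do(G)): backdoor, adjust for ∅.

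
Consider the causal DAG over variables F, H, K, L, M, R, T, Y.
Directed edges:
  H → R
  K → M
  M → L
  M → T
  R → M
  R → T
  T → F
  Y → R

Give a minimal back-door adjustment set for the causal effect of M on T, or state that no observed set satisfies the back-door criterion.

desc(M)\{M}={F,L,T}; candidates ⊆ {H,K,R,Y}.
size 0: {}; under {} M still reaches {F,H,K,R,T,Y} ∋ T.
{R}: M⊥T given {R} in G with M→· removed — back-door holds.

M→T: minimal back-door set {R}.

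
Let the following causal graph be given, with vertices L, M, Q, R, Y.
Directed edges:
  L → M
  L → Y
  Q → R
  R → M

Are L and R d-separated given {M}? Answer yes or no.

Bayes-Ball from L | {M} reaches {Q,R,Y}.
R ∈ reach(L|{M}) ⇒ L ⊥̸ R | {M}.

No — L and R are d-connected given {M}.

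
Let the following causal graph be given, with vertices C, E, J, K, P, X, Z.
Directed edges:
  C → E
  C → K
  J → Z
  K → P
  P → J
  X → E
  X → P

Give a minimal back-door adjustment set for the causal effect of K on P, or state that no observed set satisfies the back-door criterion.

K→P: minimal back-door set ∅.

desc(K)\{K}={J,P,Z}; candidates ⊆ {C,E,X}.
∅: K⊥P given ∅ in G with K→· removed — back-door holds.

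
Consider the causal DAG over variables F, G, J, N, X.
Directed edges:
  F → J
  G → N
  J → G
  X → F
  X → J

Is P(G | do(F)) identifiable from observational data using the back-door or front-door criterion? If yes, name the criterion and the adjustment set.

desc(F)\{F}={G,J,N}; candidates ⊆ {X}.
size 0: {}; under {} F still reaches {G,J,N,X} ∋ G.
{X}: F⊥G given {X} in G with F→· removed — back-door holds.
P(G|do(F)) = Σ_{X} P(G|F,X)·P(X).

P(G|do(F)): backdoor, adjust for {X}.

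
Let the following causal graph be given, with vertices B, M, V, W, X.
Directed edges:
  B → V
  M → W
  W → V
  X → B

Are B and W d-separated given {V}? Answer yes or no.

Bayes-Ball from B | {V} reaches {M,W,X}.
W ∈ reach(B|{V}) ⇒ B ⊥̸ W | {V}.

No — B and W are d-connected given {V}.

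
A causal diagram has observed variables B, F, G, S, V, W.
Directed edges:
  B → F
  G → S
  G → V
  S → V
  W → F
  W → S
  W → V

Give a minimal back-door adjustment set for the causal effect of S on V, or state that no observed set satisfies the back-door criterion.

desc(S)\{S}={V}; candidates ⊆ {B,F,G,W}.
size 0: {}; under {} S still reaches {F,G,V,W} ∋ V.
size 1: {B}, {F}, {G} …(+1); under {B} S still reaches {F,G,V,W} ∋ V.
{G,W}: S⊥V given {G,W} in G with S→· removed — back-door holds.

S→V: minimal back-door set {G, W}.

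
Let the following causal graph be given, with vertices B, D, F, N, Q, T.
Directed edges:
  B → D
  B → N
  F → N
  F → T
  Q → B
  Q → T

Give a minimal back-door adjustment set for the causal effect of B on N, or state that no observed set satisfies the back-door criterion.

desc(B)\{B}={D,N}; candidates ⊆ {F,Q,T}.
∅: B⊥N given ∅ in G with B→· removed — back-door holds.

B→N: minimal back-door set ∅.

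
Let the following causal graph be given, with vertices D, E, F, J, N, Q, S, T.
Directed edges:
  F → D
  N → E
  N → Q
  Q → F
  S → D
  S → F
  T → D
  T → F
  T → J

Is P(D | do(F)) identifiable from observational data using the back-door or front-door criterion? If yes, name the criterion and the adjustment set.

P(D|do(F)): backdoor, adjust for {S, T}.

desc(F)\{F}={D}; candidates ⊆ {E,J,N,Q,S,T}.
size 0: {}; under {} F still reaches {D,E,J,N,Q,S,T} ∋ D.
size 1: {E}, {J}, {N} …(+3); under {E} F still reaches {D,J,N,Q,S,T} ∋ D.
{S,T}: F⊥D given {S,T} in G with F→· removed — back-door holds.
P(D|do(F)) = Σ_{S,T} P(D|F,S,T)·P(S,T).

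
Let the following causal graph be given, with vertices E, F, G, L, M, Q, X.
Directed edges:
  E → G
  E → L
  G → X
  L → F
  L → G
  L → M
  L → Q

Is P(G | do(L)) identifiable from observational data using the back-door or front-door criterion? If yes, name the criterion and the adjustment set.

P(G|do(L)): backdoor, adjust for {E}.

desc(L)\{L}={F,G,M,Q,X}; candidates ⊆ {E}.
size 0: {}; under {} L still reaches {E,G,X} ∋ G.
{E}: L⊥G given {E} in G with L→· removed — back-door holds.
P(G|do(L)) = Σ_{E} P(G|L,E)·P(E).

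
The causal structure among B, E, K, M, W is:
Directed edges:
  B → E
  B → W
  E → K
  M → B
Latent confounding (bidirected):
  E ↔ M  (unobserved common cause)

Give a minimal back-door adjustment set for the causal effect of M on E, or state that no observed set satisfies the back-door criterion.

M→E: no observed back-door set.

desc(M)\{M}={B,E,K,W}; candidates ⊆ {—}.
M↔E: latent back-door arc(s) into M.
size 0: {}; under {} M still reaches {E,K} ∋ E.
M↔E cannot be blocked by any observed set — no back-door set.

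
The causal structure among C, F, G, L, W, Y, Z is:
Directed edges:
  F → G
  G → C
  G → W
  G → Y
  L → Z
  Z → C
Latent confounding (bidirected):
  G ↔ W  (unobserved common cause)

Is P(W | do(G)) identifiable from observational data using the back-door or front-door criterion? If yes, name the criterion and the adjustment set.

desc(G)\{G}={C,W,Y}; candidates ⊆ {F,L,Z}.
G↔W: latent back-door arc(s) into G.
size 0: {}; under {} G still reaches {F,W} ∋ W.
size 1: {F}, {L}, {Z}; under {F} G still reaches {W} ∋ W.
size 2: {F,L}, {F,Z}, {L,Z}; under {F,L} G still reaches {W} ∋ W.
G↔W cannot be blocked by any observed set — no back-door set.
No mediator lies on a directed G→…→W path.
Neither criterion identifies P(W|do(G)) in this graph.

P(W|do(G)): not identifiable (no BD/FD set).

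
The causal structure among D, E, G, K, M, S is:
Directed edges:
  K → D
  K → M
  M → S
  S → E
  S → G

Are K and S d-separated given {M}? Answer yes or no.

Yes — K ⊥ S | {M}.

Bayes-Ball from K | {M} reaches {D}.
S ∉ reach(K|{M}) ⇒ K ⊥ S | {M}.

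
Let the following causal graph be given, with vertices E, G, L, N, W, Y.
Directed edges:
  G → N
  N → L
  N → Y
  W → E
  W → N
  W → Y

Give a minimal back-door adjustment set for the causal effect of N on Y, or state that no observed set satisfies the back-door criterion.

desc(N)\{N}={L,Y}; candidates ⊆ {E,G,W}.
size 0: {}; under {} N still reaches {E,G,W,Y} ∋ Y.
{W}: N⊥Y given {W} in G with N→· removed — back-door holds.

N→Y: minimal back-door set {W}.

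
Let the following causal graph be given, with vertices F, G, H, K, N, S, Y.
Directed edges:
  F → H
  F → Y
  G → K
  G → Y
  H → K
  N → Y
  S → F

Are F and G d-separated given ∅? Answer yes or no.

Bayes-Ball from F | ∅ reaches {H,K,S,Y}.
G ∉ reach(F|∅) ⇒ F ⊥ G | ∅.

Yes — F ⊥ G | ∅.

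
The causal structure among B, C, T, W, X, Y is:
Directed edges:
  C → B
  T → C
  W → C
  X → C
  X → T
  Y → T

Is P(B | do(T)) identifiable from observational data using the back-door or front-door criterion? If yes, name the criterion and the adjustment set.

P(B|do(T)): backdoor, adjust for {X}.

desc(T)\{T}={B,C}; candidates ⊆ {W,X,Y}.
size 0: {}; under {} T still reaches {B,C,X,Y} ∋ B.
{X}: T⊥B given {X} in G with T→· removed — back-door holds.
P(B|do(T)) = Σ_{X} P(B|T,X)·P(X).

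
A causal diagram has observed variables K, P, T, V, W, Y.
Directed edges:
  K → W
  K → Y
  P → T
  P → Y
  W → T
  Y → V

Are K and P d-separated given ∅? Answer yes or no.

Bayes-Ball from K | ∅ reaches {T,V,W,Y}.
P ∉ reach(K|∅) ⇒ K ⊥ P | ∅.

Yes — K ⊥ P | ∅.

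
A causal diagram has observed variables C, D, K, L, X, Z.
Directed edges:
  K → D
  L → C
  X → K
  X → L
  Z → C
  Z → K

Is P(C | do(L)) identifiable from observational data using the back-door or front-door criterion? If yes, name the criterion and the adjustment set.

P(C|do(L)): backdoor, adjust for ∅.

desc(L)\{L}={C}; candidates ⊆ {D,K,X,Z}.
∅: L⊥C given ∅ in G with L→· removed — back-door holds.
P(C|do(L)) = P(C|L) — no adjustment needed.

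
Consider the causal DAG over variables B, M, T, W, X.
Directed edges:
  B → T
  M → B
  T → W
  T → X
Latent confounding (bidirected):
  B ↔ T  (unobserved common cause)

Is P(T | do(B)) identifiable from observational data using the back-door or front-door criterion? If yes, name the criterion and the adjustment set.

P(T|do(B)): not identifiable (no BD/FD set).

desc(B)\{B}={T,W,X}; candidates ⊆ {M}.
B↔T: latent back-door arc(s) into B.
size 0: {}; under {} B still reaches {M,T,W,X} ∋ T.
size 1: {M}; under {M} B still reaches {T,W,X} ∋ T.
B↔T cannot be blocked by any observed set — no back-door set.
No mediator lies on a directed B→…→T path.
Neither criterion identifies P(T|do(B)) in this graph.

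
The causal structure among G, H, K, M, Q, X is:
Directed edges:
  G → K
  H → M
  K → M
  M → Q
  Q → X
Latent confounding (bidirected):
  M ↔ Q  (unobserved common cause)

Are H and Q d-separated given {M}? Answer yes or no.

Bayes-Ball from H | {M} reaches {G,K,Q,X}.
Q ∈ reach(H|{M}) ⇒ H ⊥̸ Q | {M}.

No — H and Q are d-connected given {M}.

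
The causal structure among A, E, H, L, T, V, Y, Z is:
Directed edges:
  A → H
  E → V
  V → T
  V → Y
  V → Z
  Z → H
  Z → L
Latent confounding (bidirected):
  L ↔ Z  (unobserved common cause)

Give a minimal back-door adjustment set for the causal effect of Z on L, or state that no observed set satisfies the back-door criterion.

Z→L: no observed back-door set.

desc(Z)\{Z}={H,L}; candidates ⊆ {A,E,T,V,Y}.
Z↔L: latent back-door arc(s) into Z.
size 0: {}; under {} Z still reaches {E,L,T,V,Y} ∋ L.
size 1: {A}, {E}, {T} …(+2); under {A} Z still reaches {E,L,T,V,Y} ∋ L.
size 2: {A,E}, {A,T}, {A,V} …(+7); under {A,E} Z still reaches {L,T,V,Y} ∋ L.
Z↔L cannot be blocked by any observed set — no back-door set.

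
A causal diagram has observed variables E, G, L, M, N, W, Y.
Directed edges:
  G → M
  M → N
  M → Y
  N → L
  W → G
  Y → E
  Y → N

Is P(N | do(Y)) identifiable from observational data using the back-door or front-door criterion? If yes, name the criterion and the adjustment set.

P(N|do(Y)): backdoor, adjust for {M}.

desc(Y)\{Y}={E,L,N}; candidates ⊆ {G,M,W}.
size 0: {}; under {} Y still reaches {G,L,M,N,W} ∋ N.
{M}: Y⊥N given {M} in G with Y→· removed — back-door holds.
P(N|do(Y)) = Σ_{M} P(N|Y,M)·P(M).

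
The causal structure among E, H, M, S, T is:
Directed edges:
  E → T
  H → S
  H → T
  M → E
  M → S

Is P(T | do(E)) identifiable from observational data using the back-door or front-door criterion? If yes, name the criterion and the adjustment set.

P(T|do(E)): backdoor, adjust for ∅.

desc(E)\{E}={T}; candidates ⊆ {H,M,S}.
∅: E⊥T given ∅ in G with E→· removed — back-door holds.
P(T|do(E)) = P(T|E) — no adjustment needed.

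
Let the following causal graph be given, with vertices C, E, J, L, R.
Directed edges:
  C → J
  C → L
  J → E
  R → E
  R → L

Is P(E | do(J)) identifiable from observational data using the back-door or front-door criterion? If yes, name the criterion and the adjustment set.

desc(J)\{J}={E}; candidates ⊆ {C,L,R}.
∅: J⊥E given ∅ in G with J→· removed — back-door holds.
P(E|do(J)) = P(E|J) — no adjustment needed.

P(E|do(J)): backdoor, adjust for ∅.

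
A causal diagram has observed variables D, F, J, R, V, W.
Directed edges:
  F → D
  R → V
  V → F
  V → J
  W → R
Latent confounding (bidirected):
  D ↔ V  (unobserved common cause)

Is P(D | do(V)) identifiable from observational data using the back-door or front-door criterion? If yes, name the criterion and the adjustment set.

desc(V)\{V}={D,F,J}; candidates ⊆ {R,W}.
V↔D: latent back-door arc(s) into V.
size 0: {}; under {} V still reaches {D,R,W} ∋ D.
size 1: {R}, {W}; under {R} V still reaches {D} ∋ D.
size 2: {R,W}; under {R,W} V still reaches {D} ∋ D.
V↔D cannot be blocked by any observed set — no back-door set.
{F}: (i) intercepts every directed V→D path; (ii) no back-door V→{F}; (iii) {V} blocks every back-door {F}→D. Front-door holds.
P(D|do(V)) = Σ_{F} P(F|V) Σ_{V'} P(D|F,V')P(V').

P(D|do(V)): frontdoor, adjust for {F}.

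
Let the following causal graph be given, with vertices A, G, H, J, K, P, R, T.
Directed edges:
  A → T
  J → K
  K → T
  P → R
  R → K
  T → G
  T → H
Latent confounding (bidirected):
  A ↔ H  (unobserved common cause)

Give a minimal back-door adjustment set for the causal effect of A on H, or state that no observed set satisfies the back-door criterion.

desc(A)\{A}={G,H,T}; candidates ⊆ {J,K,P,R}.
A↔H: latent back-door arc(s) into A.
size 0: {}; under {} A still reaches {H} ∋ H.
size 1: {J}, {K}, {P} …(+1); under {J} A still reaches {H} ∋ H.
size 2: {J,K}, {J,P}, {J,R} …(+3); under {J,K} A still reaches {H} ∋ H.
A↔H cannot be blocked by any observed set — no back-door set.

A→H: no observed back-door set.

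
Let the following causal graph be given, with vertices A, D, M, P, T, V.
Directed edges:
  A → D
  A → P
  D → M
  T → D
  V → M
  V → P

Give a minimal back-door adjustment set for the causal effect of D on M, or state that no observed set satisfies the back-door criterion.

desc(D)\{D}={M}; candidates ⊆ {A,P,T,V}.
∅: D⊥M given ∅ in G with D→· removed — back-door holds.

D→M: minimal back-door set ∅.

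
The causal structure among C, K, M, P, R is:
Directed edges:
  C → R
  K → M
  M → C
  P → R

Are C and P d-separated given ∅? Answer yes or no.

Bayes-Ball from C | ∅ reaches {K,M,R}.
P ∉ reach(C|∅) ⇒ C ⊥ P | ∅.

Yes — C ⊥ P | ∅.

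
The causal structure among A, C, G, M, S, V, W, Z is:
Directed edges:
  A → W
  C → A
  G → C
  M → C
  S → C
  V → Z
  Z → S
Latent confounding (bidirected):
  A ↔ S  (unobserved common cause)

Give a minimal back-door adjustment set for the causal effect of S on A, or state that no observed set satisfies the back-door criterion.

desc(S)\{S}={A,C,W}; candidates ⊆ {G,M,V,Z}.
S↔A: latent back-door arc(s) into S.
size 0: {}; under {} S still reaches {A,V,W,Z} ∋ A.
size 1: {G}, {M}, {V} …(+1); under {G} S still reaches {A,V,W,Z} ∋ A.
size 2: {G,M}, {G,V}, {G,Z} …(+3); under {G,M} S still reaches {A,V,W,Z} ∋ A.
S↔A cannot be blocked by any observed set — no back-door set.

S→A: no observed back-door set.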